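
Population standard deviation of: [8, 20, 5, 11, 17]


Mean = 61/5
  (8-61/5)²=441/25
  (20-61/5)²=1521/25
  (5-61/5)²=1296/25
  (11-61/5)²=36/25
  (17-61/5)²=576/25
Σ(x-μ)² = 774/5
σ² = (774/5)/5 = 774/25

σ = √(774/25) ≈ 5.5642


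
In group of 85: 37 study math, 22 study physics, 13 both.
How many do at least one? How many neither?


|A∪B| = 37+22-13 = 46
Neither = 85-46 = 39

At least one: 46; Neither: 39


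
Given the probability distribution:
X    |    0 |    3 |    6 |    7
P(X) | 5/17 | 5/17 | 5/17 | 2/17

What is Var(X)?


E[X] = 59/17
E[X²] = 19
Var(X) = E[X²] - (E[X])² = 19 - 3481/289 = 2010/289

Var(X) = 2010/289 ≈ 6.9550


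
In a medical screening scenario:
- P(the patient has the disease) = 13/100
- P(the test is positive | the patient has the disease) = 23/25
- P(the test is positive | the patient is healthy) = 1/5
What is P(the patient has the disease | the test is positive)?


Using Bayes' theorem:
P(A|B) = P(B|A)·P(A) / P(B)

P(the test is positive) = 23/25 × 13/100 + 1/5 × 87/100
= 299/2500 + 87/500 = 367/1250

P(the patient has the disease|the test is positive) = (299/2500) / (367/1250) = 299/734

P(the patient has the disease|the test is positive) = 299/734 ≈ 40.74%


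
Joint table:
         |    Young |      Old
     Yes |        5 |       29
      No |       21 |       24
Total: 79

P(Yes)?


P(Yes) = (5+29)/79 = 34/79

P(Yes) = 34/79 ≈ 43.04%


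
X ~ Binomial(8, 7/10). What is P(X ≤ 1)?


P(X ≤ 1) = Σ P(X=i) for i=0..1
P(X=0) = 6561/100000000
P(X=1) = 15309/12500000
Sum = 129033/100000000

P(X ≤ 1) = 129033/100000000 ≈ 0.13%


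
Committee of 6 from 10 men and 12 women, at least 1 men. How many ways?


Count by #men:
  1M,5W: C(10,1)×C(12,5)=7920
  2M,4W: C(10,2)×C(12,4)=22275
  3M,3W: C(10,3)×C(12,3)=26400
  4M,2W: C(10,4)×C(12,2)=13860
  5M,1W: C(10,5)×C(12,1)=3024
  6M,0W: C(10,6)×C(12,0)=210
Total = 73689

73689


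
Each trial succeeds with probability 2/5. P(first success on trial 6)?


Geometric: P(X=6) = (1-p)^(k-1)×p = (3/5)^5×2/5 = 486/15625

P(X=6) = 486/15625 ≈ 3.11%


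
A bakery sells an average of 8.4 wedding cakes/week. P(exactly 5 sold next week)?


Poisson(λ=8.4): P(X=5) = e^(-λ)×λ^k/k!
= e^(-8.4) × 8.4^5 / 5!
≈ 0.0002248673242 × 41821.19424 / 120 ≈ 0.078369

P(X=5) ≈ 0.078369 ≈ 7.84%


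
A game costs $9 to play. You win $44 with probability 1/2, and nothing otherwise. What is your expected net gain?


E[gain] = (44-9)×1/2 + (-9)×1/2
= 35/2 - 9/2 = 13

Expected net gain = $13 ≈ $13.00


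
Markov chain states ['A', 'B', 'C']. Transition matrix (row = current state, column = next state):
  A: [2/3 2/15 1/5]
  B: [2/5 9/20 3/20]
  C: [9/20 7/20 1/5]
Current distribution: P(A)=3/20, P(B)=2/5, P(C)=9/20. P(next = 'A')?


P(next=A) = Σᵢ P(now=i)×P(i→A)
= 3/20×2/3 + 2/5×2/5 + 9/20×9/20
= 1/10 + 4/25 + 81/400 = 37/80

P = 37/80 ≈ 0.4625


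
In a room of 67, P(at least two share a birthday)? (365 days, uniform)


P(all different) = Π(365-i)/365 for i=0..66
= 0.001560
P(match) = 1 - 0.001560 = 0.998440

P ≈ 0.9984 ≈ 99.84%


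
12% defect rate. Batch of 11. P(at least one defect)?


P(all good) = (22/25)^11 = 584318301411328/2384185791015625
P(≥1 defect) = 1799867489604297/2384185791015625

P = 1799867489604297/2384185791015625 ≈ 75.49%


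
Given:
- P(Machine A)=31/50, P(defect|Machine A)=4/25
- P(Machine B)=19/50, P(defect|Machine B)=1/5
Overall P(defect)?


P(B) = Σ P(B|Aᵢ)×P(Aᵢ)
  4/25×31/50 = 62/625
  1/5×19/50 = 19/250
Sum = 219/1250

P(defect) = 219/1250 ≈ 17.52%


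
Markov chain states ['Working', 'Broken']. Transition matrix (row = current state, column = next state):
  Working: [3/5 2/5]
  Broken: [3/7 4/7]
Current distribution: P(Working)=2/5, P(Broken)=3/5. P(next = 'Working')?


P(next=Working) = Σᵢ P(now=i)×P(i→Working)
= 2/5×3/5 + 3/5×3/7
= 6/25 + 9/35 = 87/175

P = 87/175 ≈ 0.4971


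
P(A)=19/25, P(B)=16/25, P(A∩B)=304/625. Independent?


P(A)×P(B) = 304/625
P(A∩B) = 304/625
Equal ✓ → Independent

Yes, independent


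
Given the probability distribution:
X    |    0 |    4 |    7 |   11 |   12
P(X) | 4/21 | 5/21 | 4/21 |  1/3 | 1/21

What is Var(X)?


E[X] = 137/21
E[X²] = 181/3
Var(X) = E[X²] - (E[X])² = 181/3 - 18769/441 = 7838/441

Var(X) = 7838/441 ≈ 17.7732


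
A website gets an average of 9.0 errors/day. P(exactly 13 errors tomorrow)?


Poisson(λ=9.0): P(X=13) = e^(-λ)×λ^k/k!
= e^(-9.0) × 9.0^13 / 13!
≈ 0.0001234098041 × 2.54186582833e+12 / 6227020800 ≈ 0.050376

P(X=13) ≈ 0.050376 ≈ 5.04%


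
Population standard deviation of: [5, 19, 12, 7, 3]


Mean = 46/5
  (5-46/5)²=441/25
  (19-46/5)²=2401/25
  (12-46/5)²=196/25
  (7-46/5)²=121/25
  (3-46/5)²=961/25
Σ(x-μ)² = 824/5
σ² = (824/5)/5 = 824/25

σ = √(824/25) ≈ 5.7411


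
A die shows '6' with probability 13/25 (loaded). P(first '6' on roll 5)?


Geometric: P(X=5) = (1-p)^(k-1)×p = (12/25)^4×13/25 = 269568/9765625

P(X=5) = 269568/9765625 ≈ 2.76%


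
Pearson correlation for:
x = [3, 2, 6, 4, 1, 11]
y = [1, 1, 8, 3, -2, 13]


n=6, Σx=27, Σy=24, Σxy=206, Σx²=187, Σy²=248
r = (6×206 - 27×24)/√((6×187 - 27²)(6×248 - 24²))
= 588/√(393×912) = 588/√358416 ≈ 588/598.6785 ≈ 0.9822

r ≈ 0.9822


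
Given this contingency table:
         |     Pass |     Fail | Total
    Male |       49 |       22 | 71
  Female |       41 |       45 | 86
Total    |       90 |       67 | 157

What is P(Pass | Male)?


P(Pass | Male) = 49/(49+22) = 49/71

P(Pass|Male) = 49/71 ≈ 69.01%


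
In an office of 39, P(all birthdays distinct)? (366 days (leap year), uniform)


P(all different) = Π(366-i)/366 for i=0..38
= (366/366)×(365/366)×...×(328/366)
= 0.122510

P ≈ 0.1225 ≈ 12.25%


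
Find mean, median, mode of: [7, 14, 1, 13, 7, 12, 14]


Sorted: [1, 7, 7, 12, 13, 14, 14]
Mean = 68/7
Median = 12
Freq: {7: 2, 14: 2, 1: 1, 13: 1, 12: 1}
Mode: [7, 14]

Mean=68/7, Median=12, Mode=[7, 14]


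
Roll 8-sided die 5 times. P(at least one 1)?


P(no 1)^5 = (7/8)^5 = 16807/32768
P(≥1) = 1 - 16807/32768 = 15961/32768

P = 15961/32768 ≈ 48.71%


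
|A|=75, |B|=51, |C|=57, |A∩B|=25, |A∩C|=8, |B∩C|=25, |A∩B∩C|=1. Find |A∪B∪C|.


|A∪B∪C| = 75+51+57-25-8-25+1 = 126

|A∪B∪C| = 126


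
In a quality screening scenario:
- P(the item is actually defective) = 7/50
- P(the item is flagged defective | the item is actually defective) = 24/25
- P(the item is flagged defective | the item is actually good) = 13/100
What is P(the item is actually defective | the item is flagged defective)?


Using Bayes' theorem:
P(A|B) = P(B|A)·P(A) / P(B)

P(the item is flagged defective) = 24/25 × 7/50 + 13/100 × 43/50
= 84/625 + 559/5000 = 1231/5000

P(the item is actually defective|the item is flagged defective) = (84/625) / (1231/5000) = 672/1231

P(the item is actually defective|the item is flagged defective) = 672/1231 ≈ 54.59%


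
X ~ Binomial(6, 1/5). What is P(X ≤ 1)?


P(X ≤ 1) = Σ P(X=i) for i=0..1
P(X=0) = 4096/15625
P(X=1) = 6144/15625
Sum = 2048/3125

P(X ≤ 1) = 2048/3125 ≈ 65.54%


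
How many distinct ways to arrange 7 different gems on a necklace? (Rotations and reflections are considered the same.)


Free circular arrangements: rotations and reflections both identified.
(n-1)!/2 = 6!/2 = 720/2 = 360

360


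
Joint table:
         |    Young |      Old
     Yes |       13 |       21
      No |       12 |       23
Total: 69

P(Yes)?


P(Yes) = (13+21)/69 = 34/69

P(Yes) = 34/69 ≈ 49.28%


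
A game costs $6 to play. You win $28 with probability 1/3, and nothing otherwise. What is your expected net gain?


E[gain] = (28-6)×1/3 + (-6)×2/3
= 22/3 - 4 = 10/3

Expected net gain = $10/3 ≈ $3.33


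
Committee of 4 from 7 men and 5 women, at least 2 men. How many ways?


Count by #men:
  2M,2W: C(7,2)×C(5,2)=210
  3M,1W: C(7,3)×C(5,1)=175
  4M,0W: C(7,4)×C(5,0)=35
Total = 420

420


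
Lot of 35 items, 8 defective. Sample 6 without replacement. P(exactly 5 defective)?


Hypergeometric: C(8,5)×C(27,1)/C(35,6)
= 56×27/1623160 = 27/28985

P(X=5) = 27/28985 ≈ 0.09%


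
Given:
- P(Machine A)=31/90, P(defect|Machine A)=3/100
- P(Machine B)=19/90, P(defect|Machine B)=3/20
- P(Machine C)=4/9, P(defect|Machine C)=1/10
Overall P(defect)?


P(B) = Σ P(B|Aᵢ)×P(Aᵢ)
  3/100×31/90 = 31/3000
  3/20×19/90 = 19/600
  1/10×4/9 = 2/45
Sum = 389/4500

P(defect) = 389/4500 ≈ 8.64%


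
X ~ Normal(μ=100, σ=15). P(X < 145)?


z = (145-100)/15 = 3.0
P(Z < 3.0) = 0.9987

P(X < 145) ≈ 0.9987


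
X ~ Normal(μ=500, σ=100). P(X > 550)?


z = (550-500)/100 = 0.5
P(X > 550) = 1 - P(Z ≤ 0.5) = 1 - 0.6915 = 0.3085

P(X > 550) ≈ 0.3085


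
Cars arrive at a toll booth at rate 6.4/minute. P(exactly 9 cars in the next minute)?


Poisson(λ=6.4): P(X=9) = e^(-λ)×λ^k/k!
= e^(-6.4) × 6.4^9 / 9!
≈ 0.001661557273 × 18014398.5095 / 362880 ≈ 0.082484

P(X=9) ≈ 0.082484 ≈ 8.25%


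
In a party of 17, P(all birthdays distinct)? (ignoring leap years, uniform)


P(all different) = Π(365-i)/365 for i=0..16
= (365/365)×(364/365)×...×(349/365)
= 0.684992

P ≈ 0.6850 ≈ 68.50%


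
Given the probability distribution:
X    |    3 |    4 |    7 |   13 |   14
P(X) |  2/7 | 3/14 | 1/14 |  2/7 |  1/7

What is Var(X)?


E[X] = 111/14
E[X²] = 1201/14
Var(X) = E[X²] - (E[X])² = 1201/14 - 12321/196 = 4493/196

Var(X) = 4493/196 ≈ 22.9235


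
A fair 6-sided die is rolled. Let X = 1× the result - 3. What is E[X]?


E[die] = (1+6)/2 = 7/2
E[X] = 1×7/2 - 3 = 1/2

E[X] = 1/2


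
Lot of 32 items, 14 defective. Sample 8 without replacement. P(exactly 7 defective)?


Hypergeometric: C(14,7)×C(18,1)/C(32,8)
= 3432×18/10518300 = 132/22475

P(X=7) = 132/22475 ≈ 0.59%


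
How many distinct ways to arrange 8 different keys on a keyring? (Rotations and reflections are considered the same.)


Free circular arrangements: rotations and reflections both identified.
(n-1)!/2 = 7!/2 = 5040/2 = 2520

2520


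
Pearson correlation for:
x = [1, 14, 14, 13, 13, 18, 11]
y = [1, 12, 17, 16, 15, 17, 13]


n=7, Σx=84, Σy=91, Σxy=1259, Σx²=1176, Σy²=1373
r = (7×1259 - 84×91)/√((7×1176 - 84²)(7×1373 - 91²))
= 1169/√(1176×1330) = 1169/√1564080 ≈ 1169/1250.6318 ≈ 0.9347

r ≈ 0.9347


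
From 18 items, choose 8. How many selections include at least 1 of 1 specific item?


Complement: C(18,8) - C(17,8) = 43758 - 24310 = 19448

19448


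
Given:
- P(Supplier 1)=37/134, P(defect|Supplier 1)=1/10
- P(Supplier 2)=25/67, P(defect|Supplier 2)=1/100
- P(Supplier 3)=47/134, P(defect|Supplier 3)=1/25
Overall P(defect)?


P(B) = Σ P(B|Aᵢ)×P(Aᵢ)
  1/10×37/134 = 37/1340
  1/100×25/67 = 1/268
  1/25×47/134 = 47/3350
Sum = 76/1675

P(defect) = 76/1675 ≈ 4.54%


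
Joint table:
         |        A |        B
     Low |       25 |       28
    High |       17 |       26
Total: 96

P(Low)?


P(Low) = (25+28)/96 = 53/96

P(Low) = 53/96 ≈ 55.21%


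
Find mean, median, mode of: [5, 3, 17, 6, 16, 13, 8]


Sorted: [3, 5, 6, 8, 13, 16, 17]
Mean = 68/7
Median = 8
Freq: {5: 1, 3: 1, 17: 1, 6: 1, 16: 1, 13: 1, 8: 1}
Mode: No mode

Mean=68/7, Median=8, Mode=No mode


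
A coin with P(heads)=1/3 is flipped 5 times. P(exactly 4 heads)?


Binomial: P(X=4) = C(5,4)×p^4×(1-p)^1
= 5 × 1/81 × 2/3 = 10/243

P(X=4) = 10/243 ≈ 4.12%


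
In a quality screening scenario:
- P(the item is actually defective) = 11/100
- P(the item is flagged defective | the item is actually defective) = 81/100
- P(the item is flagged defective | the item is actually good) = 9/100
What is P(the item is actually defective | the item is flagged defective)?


Using Bayes' theorem:
P(A|B) = P(B|A)·P(A) / P(B)

P(the item is flagged defective) = 81/100 × 11/100 + 9/100 × 89/100
= 891/10000 + 801/10000 = 423/2500

P(the item is actually defective|the item is flagged defective) = (891/10000) / (423/2500) = 99/188

P(the item is actually defective|the item is flagged defective) = 99/188 ≈ 52.66%


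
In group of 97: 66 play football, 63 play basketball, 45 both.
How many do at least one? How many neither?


|A∪B| = 66+63-45 = 84
Neither = 97-84 = 13

At least one: 84; Neither: 13


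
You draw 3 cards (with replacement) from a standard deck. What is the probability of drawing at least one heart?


P(not a heart) = 39/52 = 3/4
P(none in 3 draws) = (3/4)^3 = 27/64
P(≥1 heart) = 1 - 27/64 = 37/64

P = 37/64 ≈ 57.81%


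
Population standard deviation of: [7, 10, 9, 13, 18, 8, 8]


Mean = 73/7
  (7-73/7)²=576/49
  (10-73/7)²=9/49
  (9-73/7)²=100/49
  (13-73/7)²=324/49
  (18-73/7)²=2809/49
  (8-73/7)²=289/49
  (8-73/7)²=289/49
Σ(x-μ)² = 628/7
σ² = (628/7)/7 = 628/49

σ = √(628/49) ≈ 3.5800


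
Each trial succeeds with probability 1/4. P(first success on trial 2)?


Geometric: P(X=2) = (1-p)^(k-1)×p = (3/4)^1×1/4 = 3/16

P(X=2) = 3/16 ≈ 18.75%


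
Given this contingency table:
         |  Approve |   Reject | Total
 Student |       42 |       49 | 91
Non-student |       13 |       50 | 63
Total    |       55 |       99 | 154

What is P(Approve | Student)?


P(Approve | Student) = 42/(42+49) = 42/91 = 6/13

P(Approve|Student) = 6/13 ≈ 46.15%


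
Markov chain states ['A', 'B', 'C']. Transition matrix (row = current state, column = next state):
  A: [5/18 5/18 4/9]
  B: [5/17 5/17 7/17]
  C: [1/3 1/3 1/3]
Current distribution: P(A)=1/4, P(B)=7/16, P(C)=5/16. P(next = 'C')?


P(next=C) = Σᵢ P(now=i)×P(i→C)
= 1/4×4/9 + 7/16×7/17 + 5/16×1/3
= 1/9 + 49/272 + 5/48 = 121/306

P = 121/306 ≈ 0.3954


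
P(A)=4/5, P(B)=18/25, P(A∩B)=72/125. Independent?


P(A)×P(B) = 72/125
P(A∩B) = 72/125
Equal ✓ → Independent

Yes, independent


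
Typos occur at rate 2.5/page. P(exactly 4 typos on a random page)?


Poisson(λ=2.5): P(X=4) = e^(-λ)×λ^k/k!
= e^(-2.5) × 2.5^4 / 4!
≈ 0.08208499862 × 39.0625 / 24 ≈ 0.133602

P(X=4) ≈ 0.133602 ≈ 13.36%


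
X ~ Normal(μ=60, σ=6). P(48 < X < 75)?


z₁=(48-60)/6=-2.0, z₂=(75-60)/6=2.5
P = Φ(2.5) - Φ(-2.0) = 0.993790 - 0.022750 = 0.971040 ≈ 0.9710

P(48 < X < 75) ≈ 0.9710


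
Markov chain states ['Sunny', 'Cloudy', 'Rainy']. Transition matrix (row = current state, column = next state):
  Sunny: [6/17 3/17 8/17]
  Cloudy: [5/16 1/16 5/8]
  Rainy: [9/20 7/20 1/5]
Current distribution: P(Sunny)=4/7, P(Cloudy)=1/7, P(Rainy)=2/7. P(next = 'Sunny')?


P(next=Sunny) = Σᵢ P(now=i)×P(i→Sunny)
= 4/7×6/17 + 1/7×5/16 + 2/7×9/20
= 24/119 + 5/112 + 9/70 = 3569/9520

P = 3569/9520 ≈ 0.3749


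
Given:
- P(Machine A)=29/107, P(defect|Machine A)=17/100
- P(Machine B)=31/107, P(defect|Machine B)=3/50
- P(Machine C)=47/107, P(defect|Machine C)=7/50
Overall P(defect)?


P(B) = Σ P(B|Aᵢ)×P(Aᵢ)
  17/100×29/107 = 493/10700
  3/50×31/107 = 93/5350
  7/50×47/107 = 329/5350
Sum = 1337/10700

P(defect) = 1337/10700 ≈ 12.50%


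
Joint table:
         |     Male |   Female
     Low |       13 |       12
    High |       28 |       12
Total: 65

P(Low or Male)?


P(Low∨Male) = P(Low) + P(Male) - P(Low∧Male)
= (25 + 41 - 13)/65 = 53/65

P = 53/65 ≈ 81.54%


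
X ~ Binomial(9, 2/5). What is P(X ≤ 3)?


P(X ≤ 3) = Σ P(X=i) for i=0..3
P(X=0) = 19683/1953125
P(X=1) = 118098/1953125
P(X=2) = 314928/1953125
P(X=3) = 489888/1953125
Sum = 942597/1953125

P(X ≤ 3) = 942597/1953125 ≈ 48.26%


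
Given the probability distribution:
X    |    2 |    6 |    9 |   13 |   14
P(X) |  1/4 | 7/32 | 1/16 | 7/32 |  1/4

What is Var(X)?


E[X] = 279/32
E[X²] = 3197/32
Var(X) = E[X²] - (E[X])² = 3197/32 - 77841/1024 = 24463/1024

Var(X) = 24463/1024 ≈ 23.8896


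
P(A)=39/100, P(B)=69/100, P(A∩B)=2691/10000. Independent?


P(A)×P(B) = 2691/10000
P(A∩B) = 2691/10000
Equal ✓ → Independent

Yes, independent


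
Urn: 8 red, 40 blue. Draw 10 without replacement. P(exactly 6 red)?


Hypergeometric: C(8,6)×C(40,4)/C(48,10)
= 28×91390/6540715896 = 24605/62891499

P(X=6) = 24605/62891499 ≈ 0.04%


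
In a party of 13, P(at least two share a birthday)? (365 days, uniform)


P(all different) = Π(365-i)/365 for i=0..12
= 0.805590
P(match) = 1 - 0.805590 = 0.194410

P ≈ 0.1944 ≈ 19.44%


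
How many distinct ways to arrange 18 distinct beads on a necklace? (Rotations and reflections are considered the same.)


Free circular arrangements: rotations and reflections both identified.
(n-1)!/2 = 17!/2 = 355687428096000/2 = 177843714048000

177843714048000


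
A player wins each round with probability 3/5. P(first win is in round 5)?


Geometric: P(X=5) = (1-p)^(k-1)×p = (2/5)^4×3/5 = 48/3125

P(X=5) = 48/3125 ≈ 1.54%


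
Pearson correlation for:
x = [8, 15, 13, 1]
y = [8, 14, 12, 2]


n=4, Σx=37, Σy=36, Σxy=432, Σx²=459, Σy²=408
r = (4×432 - 37×36)/√((4×459 - 37²)(4×408 - 36²))
= 396/√(467×336) = 396/√156912 ≈ 396/396.1212 ≈ 0.9997

r ≈ 0.9997


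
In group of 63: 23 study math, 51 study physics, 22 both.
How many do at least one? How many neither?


|A∪B| = 23+51-22 = 52
Neither = 63-52 = 11

At least one: 52; Neither: 11


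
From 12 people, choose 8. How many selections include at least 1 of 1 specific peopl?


Complement: C(12,8) - C(11,8) = 495 - 165 = 330

330


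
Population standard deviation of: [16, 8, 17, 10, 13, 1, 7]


Mean = 72/7
  (16-72/7)²=1600/49
  (8-72/7)²=256/49
  (17-72/7)²=2209/49
  (10-72/7)²=4/49
  (13-72/7)²=361/49
  (1-72/7)²=4225/49
  (7-72/7)²=529/49
Σ(x-μ)² = 1312/7
σ² = (1312/7)/7 = 1312/49

σ = √(1312/49) ≈ 5.1745


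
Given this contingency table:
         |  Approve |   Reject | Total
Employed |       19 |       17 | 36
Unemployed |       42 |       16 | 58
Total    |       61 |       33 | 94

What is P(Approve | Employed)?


P(Approve | Employed) = 19/(19+17) = 19/36

P(Approve|Employed) = 19/36 ≈ 52.78%


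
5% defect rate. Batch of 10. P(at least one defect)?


P(all good) = (19/20)^10 = 6131066257801/10240000000000
P(≥1 defect) = 4108933742199/10240000000000

P = 4108933742199/10240000000000 ≈ 40.13%


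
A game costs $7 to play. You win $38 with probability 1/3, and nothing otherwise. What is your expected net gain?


E[gain] = (38-7)×1/3 + (-7)×2/3
= 31/3 - 14/3 = 17/3

Expected net gain = $17/3 ≈ $5.67


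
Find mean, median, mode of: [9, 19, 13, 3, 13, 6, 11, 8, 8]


Sorted: [3, 6, 8, 8, 9, 11, 13, 13, 19]
Mean = 90/9 = 10
Median = 9
Freq: {9: 1, 19: 1, 13: 2, 3: 1, 6: 1, 11: 1, 8: 2}
Mode: [8, 13]

Mean=10, Median=9, Mode=[8, 13]


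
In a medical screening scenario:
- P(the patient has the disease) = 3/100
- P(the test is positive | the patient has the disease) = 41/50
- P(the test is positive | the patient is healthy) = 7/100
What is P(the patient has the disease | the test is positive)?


Using Bayes' theorem:
P(A|B) = P(B|A)·P(A) / P(B)

P(the test is positive) = 41/50 × 3/100 + 7/100 × 97/100
= 123/5000 + 679/10000 = 37/400

P(the patient has the disease|the test is positive) = (123/5000) / (37/400) = 246/925

P(the patient has the disease|the test is positive) = 246/925 ≈ 26.59%


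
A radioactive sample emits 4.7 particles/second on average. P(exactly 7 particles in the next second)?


Poisson(λ=4.7): P(X=7) = e^(-λ)×λ^k/k!
= e^(-4.7) × 4.7^7 / 7!
≈ 0.009095277102 × 50662.3120463 / 5040 ≈ 0.091426

P(X=7) ≈ 0.091426 ≈ 9.14%


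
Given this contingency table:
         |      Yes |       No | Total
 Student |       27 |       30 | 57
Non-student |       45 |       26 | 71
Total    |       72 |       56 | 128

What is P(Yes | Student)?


P(Yes | Student) = 27/(27+30) = 27/57 = 9/19

P(Yes|Student) = 9/19 ≈ 47.37%


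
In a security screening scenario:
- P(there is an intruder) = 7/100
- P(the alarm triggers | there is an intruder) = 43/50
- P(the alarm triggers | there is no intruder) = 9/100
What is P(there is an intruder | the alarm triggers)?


Using Bayes' theorem:
P(A|B) = P(B|A)·P(A) / P(B)

P(the alarm triggers) = 43/50 × 7/100 + 9/100 × 93/100
= 301/5000 + 837/10000 = 1439/10000

P(there is an intruder|the alarm triggers) = (301/5000) / (1439/10000) = 602/1439

P(there is an intruder|the alarm triggers) = 602/1439 ≈ 41.83%


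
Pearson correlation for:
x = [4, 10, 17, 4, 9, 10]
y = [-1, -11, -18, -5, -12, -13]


n=6, Σx=54, Σy=-60, Σxy=-678, Σx²=602, Σy²=784
r = (6×(-678) - 54×(-60))/√((6×602 - 54²)(6×784 - (-60)²))
= -828/√(696×1104) = -828/√768384 ≈ -828/876.5752 ≈ -0.9446

r ≈ -0.9446


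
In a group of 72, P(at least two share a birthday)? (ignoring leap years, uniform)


P(all different) = Π(365-i)/365 for i=0..71
= 0.000547
P(match) = 1 - 0.000547 = 0.999453

P ≈ 0.9995 ≈ 99.95%


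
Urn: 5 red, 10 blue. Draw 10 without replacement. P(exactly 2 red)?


Hypergeometric: C(5,2)×C(10,8)/C(15,10)
= 10×45/3003 = 150/1001

P(X=2) = 150/1001 ≈ 14.99%


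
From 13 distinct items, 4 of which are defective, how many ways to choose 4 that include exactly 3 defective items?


Choose 3 of the 4 defective items and 1 of the other 9 items:
C(4,3)×C(9,1) = 4×9 = 36

36


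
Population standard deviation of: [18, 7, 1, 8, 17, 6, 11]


Mean = 68/7
  (18-68/7)²=3364/49
  (7-68/7)²=361/49
  (1-68/7)²=3721/49
  (8-68/7)²=144/49
  (17-68/7)²=2601/49
  (6-68/7)²=676/49
  (11-68/7)²=81/49
Σ(x-μ)² = 1564/7
σ² = (1564/7)/7 = 1564/49

σ = √(1564/49) ≈ 5.6496


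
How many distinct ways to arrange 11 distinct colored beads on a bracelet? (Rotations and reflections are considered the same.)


Free circular arrangements: rotations and reflections both identified.
(n-1)!/2 = 10!/2 = 3628800/2 = 1814400

1814400


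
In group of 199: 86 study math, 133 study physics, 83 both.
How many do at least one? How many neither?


|A∪B| = 86+133-83 = 136
Neither = 199-136 = 63

At least one: 136; Neither: 63


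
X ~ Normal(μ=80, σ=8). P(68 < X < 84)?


z₁=(68-80)/8=-1.5, z₂=(84-80)/8=0.5
P = Φ(0.5) - Φ(-1.5) = 0.691462 - 0.066807 = 0.624655 ≈ 0.6247

P(68 < X < 84) ≈ 0.6247


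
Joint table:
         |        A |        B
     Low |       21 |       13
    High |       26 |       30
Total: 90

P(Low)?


P(Low) = (21+13)/90 = 34/90 = 17/45

P(Low) = 17/45 ≈ 37.78%


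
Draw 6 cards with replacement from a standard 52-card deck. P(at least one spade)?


P(not a spade) = 39/52 = 3/4
P(none in 6 draws) = (3/4)^6 = 729/4096
P(≥1 spade) = 1 - 729/4096 = 3367/4096

P = 3367/4096 ≈ 82.20%


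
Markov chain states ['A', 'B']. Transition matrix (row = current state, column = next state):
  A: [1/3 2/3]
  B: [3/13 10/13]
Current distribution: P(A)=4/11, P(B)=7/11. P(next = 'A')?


P(next=A) = Σᵢ P(now=i)×P(i→A)
= 4/11×1/3 + 7/11×3/13
= 4/33 + 21/143 = 115/429

P = 115/429 ≈ 0.2681


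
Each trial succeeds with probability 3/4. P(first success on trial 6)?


Geometric: P(X=6) = (1-p)^(k-1)×p = (1/4)^5×3/4 = 3/4096

P(X=6) = 3/4096 ≈ 0.07%


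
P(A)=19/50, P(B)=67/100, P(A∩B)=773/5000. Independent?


P(A)×P(B) = 1273/5000
P(A∩B) = 773/5000
Not equal → NOT independent

No, not independent


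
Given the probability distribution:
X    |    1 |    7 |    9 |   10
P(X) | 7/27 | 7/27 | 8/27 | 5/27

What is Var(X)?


E[X] = 178/27
E[X²] = 1498/27
Var(X) = E[X²] - (E[X])² = 1498/27 - 31684/729 = 8762/729

Var(X) = 8762/729 ≈ 12.0192


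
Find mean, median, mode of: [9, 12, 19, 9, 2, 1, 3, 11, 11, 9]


Sorted: [1, 2, 3, 9, 9, 9, 11, 11, 12, 19]
Mean = 86/10 = 43/5
Median = 9
Freq: {9: 3, 12: 1, 19: 1, 2: 1, 1: 1, 3: 1, 11: 2}
Mode: [9]

Mean=43/5, Median=9, Mode=9


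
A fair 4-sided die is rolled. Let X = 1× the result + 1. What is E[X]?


E[die] = (1+4)/2 = 5/2
E[X] = 1×5/2 + 1 = 7/2

E[X] = 7/2


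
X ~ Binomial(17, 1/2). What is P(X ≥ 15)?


P(X ≥ 15) = Σ P(X=i) for i=15..17
P(X=15) = 17/16384
P(X=16) = 17/131072
P(X=17) = 1/131072
Sum = 77/65536

P(X ≥ 15) = 77/65536 ≈ 0.12%


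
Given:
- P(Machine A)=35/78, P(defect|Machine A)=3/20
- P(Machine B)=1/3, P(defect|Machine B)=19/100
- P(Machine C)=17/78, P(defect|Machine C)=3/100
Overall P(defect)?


P(B) = Σ P(B|Aᵢ)×P(Aᵢ)
  3/20×35/78 = 7/104
  19/100×1/3 = 19/300
  3/100×17/78 = 17/2600
Sum = 107/780

P(defect) = 107/780 ≈ 13.72%


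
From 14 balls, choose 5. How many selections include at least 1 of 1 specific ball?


Complement: C(14,5) - C(13,5) = 2002 - 1287 = 715

715


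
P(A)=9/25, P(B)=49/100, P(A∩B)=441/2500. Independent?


P(A)×P(B) = 441/2500
P(A∩B) = 441/2500
Equal ✓ → Independent

Yes, independent


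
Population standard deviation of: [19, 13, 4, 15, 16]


Mean = 67/5
  (19-67/5)²=784/25
  (13-67/5)²=4/25
  (4-67/5)²=2209/25
  (15-67/5)²=64/25
  (16-67/5)²=169/25
Σ(x-μ)² = 646/5
σ² = (646/5)/5 = 646/25

σ = √(646/25) ≈ 5.0833


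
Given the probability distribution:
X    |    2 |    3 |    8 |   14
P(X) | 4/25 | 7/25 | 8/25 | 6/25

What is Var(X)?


E[X] = 177/25
E[X²] = 1767/25
Var(X) = E[X²] - (E[X])² = 1767/25 - 31329/625 = 12846/625

Var(X) = 12846/625 ≈ 20.5536


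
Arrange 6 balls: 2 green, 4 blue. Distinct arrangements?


6!/(2!×4!) = 15

15


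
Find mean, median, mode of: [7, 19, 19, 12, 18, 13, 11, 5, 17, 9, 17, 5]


Sorted: [5, 5, 7, 9, 11, 12, 13, 17, 17, 18, 19, 19]
Mean = 152/12 = 38/3
Median = 25/2
Freq: {7: 1, 19: 2, 12: 1, 18: 1, 13: 1, 11: 1, 5: 2, 17: 2, 9: 1}
Mode: [5, 17, 19]

Mean=38/3, Median=25/2, Mode=[5, 17, 19]


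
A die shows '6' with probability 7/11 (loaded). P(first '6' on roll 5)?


Geometric: P(X=5) = (1-p)^(k-1)×p = (4/11)^4×7/11 = 1792/161051

P(X=5) = 1792/161051 ≈ 1.11%


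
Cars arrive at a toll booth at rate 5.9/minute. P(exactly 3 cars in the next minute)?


Poisson(λ=5.9): P(X=3) = e^(-λ)×λ^k/k!
= e^(-5.9) × 5.9^3 / 3!
≈ 0.002739444819 × 205.379 / 6 ≈ 0.093771

P(X=3) ≈ 0.093771 ≈ 9.38%


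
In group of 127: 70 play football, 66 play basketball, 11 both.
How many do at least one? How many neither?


|A∪B| = 70+66-11 = 125
Neither = 127-125 = 2

At least one: 125; Neither: 2


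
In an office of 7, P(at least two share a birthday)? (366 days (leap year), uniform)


P(all different) = Π(366-i)/366 for i=0..6
= 0.943914
P(match) = 1 - 0.943914 = 0.056086

P ≈ 0.0561 ≈ 5.61%


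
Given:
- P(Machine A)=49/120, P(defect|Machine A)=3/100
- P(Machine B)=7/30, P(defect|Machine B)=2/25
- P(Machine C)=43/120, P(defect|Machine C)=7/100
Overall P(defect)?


P(B) = Σ P(B|Aᵢ)×P(Aᵢ)
  3/100×49/120 = 49/4000
  2/25×7/30 = 7/375
  7/100×43/120 = 301/12000
Sum = 7/125

P(defect) = 7/125 ≈ 5.60%


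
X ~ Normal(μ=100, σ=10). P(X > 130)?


z = (130-100)/10 = 3.0
P(X > 130) = 1 - P(Z ≤ 3.0) = 1 - 0.9987 = 0.0013

P(X > 130) ≈ 0.0013


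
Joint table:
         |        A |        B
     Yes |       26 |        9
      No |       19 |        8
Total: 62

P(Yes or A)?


P(Yes∨A) = P(Yes) + P(A) - P(Yes∧A)
= (35 + 45 - 26)/62 = 54/62 = 27/31

P = 27/31 ≈ 87.10%


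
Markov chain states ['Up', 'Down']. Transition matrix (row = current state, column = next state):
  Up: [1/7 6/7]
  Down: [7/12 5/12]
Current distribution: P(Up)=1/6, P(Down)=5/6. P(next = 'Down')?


P(next=Down) = Σᵢ P(now=i)×P(i→Down)
= 1/6×6/7 + 5/6×5/12
= 1/7 + 25/72 = 247/504

P = 247/504 ≈ 0.4901


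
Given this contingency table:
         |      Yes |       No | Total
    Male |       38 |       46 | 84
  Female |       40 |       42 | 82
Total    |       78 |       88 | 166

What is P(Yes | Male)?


P(Yes | Male) = 38/(38+46) = 38/84 = 19/42

P(Yes|Male) = 19/42 ≈ 45.24%


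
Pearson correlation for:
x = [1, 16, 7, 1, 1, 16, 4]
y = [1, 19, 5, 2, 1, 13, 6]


n=7, Σx=46, Σy=47, Σxy=575, Σx²=580, Σy²=597
r = (7×575 - 46×47)/√((7×580 - 46²)(7×597 - 47²))
= 1863/√(1944×1970) = 1863/√3829680 ≈ 1863/1956.9568 ≈ 0.9520

r ≈ 0.9520


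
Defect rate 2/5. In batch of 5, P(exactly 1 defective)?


Binomial: P(X=1) = C(5,1)×p^1×(1-p)^4
= 5 × 2/5 × 81/625 = 162/625

P(X=1) = 162/625 ≈ 25.92%


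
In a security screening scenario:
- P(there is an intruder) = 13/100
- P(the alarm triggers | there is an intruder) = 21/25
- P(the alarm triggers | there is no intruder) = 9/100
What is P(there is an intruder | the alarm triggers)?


Using Bayes' theorem:
P(A|B) = P(B|A)·P(A) / P(B)

P(the alarm triggers) = 21/25 × 13/100 + 9/100 × 87/100
= 273/2500 + 783/10000 = 3/16

P(there is an intruder|the alarm triggers) = (273/2500) / (3/16) = 364/625

P(there is an intruder|the alarm triggers) = 364/625 ≈ 58.24%


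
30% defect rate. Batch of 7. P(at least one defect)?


P(all good) = (7/10)^7 = 823543/10000000
P(≥1 defect) = 9176457/10000000

P = 9176457/10000000 ≈ 91.76%


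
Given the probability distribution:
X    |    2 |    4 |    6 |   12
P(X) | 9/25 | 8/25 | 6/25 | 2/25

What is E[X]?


E[X] = Σ x·P(X=x)
= (2)×(9/25) + (4)×(8/25) + (6)×(6/25) + (12)×(2/25)
= 22/5

E[X] = 22/5


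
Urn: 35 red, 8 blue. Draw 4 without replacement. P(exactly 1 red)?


Hypergeometric: C(35,1)×C(8,3)/C(43,4)
= 35×56/123410 = 28/1763

P(X=1) = 28/1763 ≈ 1.59%


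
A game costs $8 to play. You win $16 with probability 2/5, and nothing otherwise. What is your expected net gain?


E[gain] = (16-8)×2/5 + (-8)×3/5
= 16/5 - 24/5 = -8/5

Expected net gain = $-8/5 ≈ $-1.60


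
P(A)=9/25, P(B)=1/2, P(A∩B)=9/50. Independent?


P(A)×P(B) = 9/50
P(A∩B) = 9/50
Equal ✓ → Independent

Yes, independent


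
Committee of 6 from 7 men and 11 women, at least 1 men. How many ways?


Count by #men:
  1M,5W: C(7,1)×C(11,5)=3234
  2M,4W: C(7,2)×C(11,4)=6930
  3M,3W: C(7,3)×C(11,3)=5775
  4M,2W: C(7,4)×C(11,2)=1925
  5M,1W: C(7,5)×C(11,1)=231
  6M,0W: C(7,6)×C(11,0)=7
Total = 18102

18102


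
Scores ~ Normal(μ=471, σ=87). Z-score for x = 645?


z = (x - μ)/σ = (645 - 471)/87 = 2.0

z = 2.0


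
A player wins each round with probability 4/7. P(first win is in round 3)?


Geometric: P(X=3) = (1-p)^(k-1)×p = (3/7)^2×4/7 = 36/343

P(X=3) = 36/343 ≈ 10.50%


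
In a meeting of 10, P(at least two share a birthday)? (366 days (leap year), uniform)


P(all different) = Π(366-i)/366 for i=0..9
= 0.883355
P(match) = 1 - 0.883355 = 0.116645

P ≈ 0.1166 ≈ 11.66%


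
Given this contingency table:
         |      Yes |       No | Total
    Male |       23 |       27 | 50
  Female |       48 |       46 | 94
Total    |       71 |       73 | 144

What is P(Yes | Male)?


P(Yes | Male) = 23/(23+27) = 23/50

P(Yes|Male) = 23/50 ≈ 46.00%


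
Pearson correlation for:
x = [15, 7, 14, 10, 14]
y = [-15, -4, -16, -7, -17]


n=5, Σx=60, Σy=-59, Σxy=-785, Σx²=766, Σy²=835
r = (5×(-785) - 60×(-59))/√((5×766 - 60²)(5×835 - (-59)²))
= -385/√(230×694) = -385/√159620 ≈ -385/399.5247 ≈ -0.9636

r ≈ -0.9636


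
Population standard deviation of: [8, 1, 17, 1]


Mean = 27/4
  (8-27/4)²=25/16
  (1-27/4)²=529/16
  (17-27/4)²=1681/16
  (1-27/4)²=529/16
Σ(x-μ)² = 691/4
σ² = (691/4)/4 = 691/16

σ = √(691/16) ≈ 6.5717


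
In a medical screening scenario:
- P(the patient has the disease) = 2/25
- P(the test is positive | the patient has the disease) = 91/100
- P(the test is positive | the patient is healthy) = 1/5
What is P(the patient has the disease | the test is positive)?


Using Bayes' theorem:
P(A|B) = P(B|A)·P(A) / P(B)

P(the test is positive) = 91/100 × 2/25 + 1/5 × 23/25
= 91/1250 + 23/125 = 321/1250

P(the patient has the disease|the test is positive) = (91/1250) / (321/1250) = 91/321

P(the patient has the disease|the test is positive) = 91/321 ≈ 28.35%


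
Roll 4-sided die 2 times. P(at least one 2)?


P(no 2)^2 = (3/4)^2 = 9/16
P(≥1) = 1 - 9/16 = 7/16

P = 7/16 ≈ 43.75%


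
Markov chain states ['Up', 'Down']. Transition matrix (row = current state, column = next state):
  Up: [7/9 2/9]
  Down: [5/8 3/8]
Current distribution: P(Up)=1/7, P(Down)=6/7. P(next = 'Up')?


P(next=Up) = Σᵢ P(now=i)×P(i→Up)
= 1/7×7/9 + 6/7×5/8
= 1/9 + 15/28 = 163/252

P = 163/252 ≈ 0.6468


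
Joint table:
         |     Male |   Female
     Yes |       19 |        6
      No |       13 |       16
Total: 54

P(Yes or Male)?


P(Yes∨Male) = P(Yes) + P(Male) - P(Yes∧Male)
= (25 + 32 - 19)/54 = 38/54 = 19/27

P = 19/27 ≈ 70.37%


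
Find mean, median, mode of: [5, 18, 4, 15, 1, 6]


Sorted: [1, 4, 5, 6, 15, 18]
Mean = 49/6
Median = 11/2
Freq: {5: 1, 18: 1, 4: 1, 15: 1, 1: 1, 6: 1}
Mode: No mode

Mean=49/6, Median=11/2, Mode=No mode


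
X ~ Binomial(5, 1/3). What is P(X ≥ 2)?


P(X ≥ 2) = Σ P(X=i) for i=2..5
P(X=2) = 80/243
P(X=3) = 40/243
P(X=4) = 10/243
P(X=5) = 1/243
Sum = 131/243

P(X ≥ 2) = 131/243 ≈ 53.91%


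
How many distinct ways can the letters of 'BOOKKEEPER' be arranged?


Letters: 10, freq: {'B': 1, 'O': 2, 'K': 2, 'E': 3, 'P': 1, 'R': 1}
10!/(1!×2!×2!×3!×1!×1!) = 3628800/24 = 151200

151200


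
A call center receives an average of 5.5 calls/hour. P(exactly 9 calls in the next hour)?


Poisson(λ=5.5): P(X=9) = e^(-λ)×λ^k/k!
= e^(-5.5) × 5.5^9 / 9!
≈ 0.004086771438 × 4605366.58398 / 362880 ≈ 0.051866

P(X=9) ≈ 0.051866 ≈ 5.19%


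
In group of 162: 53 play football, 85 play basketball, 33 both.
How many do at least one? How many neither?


|A∪B| = 53+85-33 = 105
Neither = 162-105 = 57

At least one: 105; Neither: 57


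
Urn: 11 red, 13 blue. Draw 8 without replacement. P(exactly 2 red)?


Hypergeometric: C(11,2)×C(13,6)/C(24,8)
= 55×1716/735471 = 2860/22287

P(X=2) = 2860/22287 ≈ 12.83%


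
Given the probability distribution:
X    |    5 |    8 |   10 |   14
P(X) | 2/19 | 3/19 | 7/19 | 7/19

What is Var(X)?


E[X] = 202/19
E[X²] = 2314/19
Var(X) = E[X²] - (E[X])² = 2314/19 - 40804/361 = 3162/361

Var(X) = 3162/361 ≈ 8.7590


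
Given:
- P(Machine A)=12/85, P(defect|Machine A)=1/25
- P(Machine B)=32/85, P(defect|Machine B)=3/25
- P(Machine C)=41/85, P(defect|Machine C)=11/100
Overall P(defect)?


P(B) = Σ P(B|Aᵢ)×P(Aᵢ)
  1/25×12/85 = 12/2125
  3/25×32/85 = 96/2125
  11/100×41/85 = 451/8500
Sum = 883/8500

P(defect) = 883/8500 ≈ 10.39%


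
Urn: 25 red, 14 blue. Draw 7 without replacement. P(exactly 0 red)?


Hypergeometric: C(25,0)×C(14,7)/C(39,7)
= 1×3432/15380937 = 8/35853

P(X=0) = 8/35853 ≈ 0.02%


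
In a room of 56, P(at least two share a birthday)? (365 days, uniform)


P(all different) = Π(365-i)/365 for i=0..55
= 0.011668
P(match) = 1 - 0.011668 = 0.988332

P ≈ 0.9883 ≈ 98.83%


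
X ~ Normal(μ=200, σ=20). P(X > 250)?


z = (250-200)/20 = 2.5
P(X > 250) = 1 - P(Z ≤ 2.5) = 1 - 0.9938 = 0.0062

P(X > 250) ≈ 0.0062


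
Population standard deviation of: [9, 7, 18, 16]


Mean = 50/4 = 25/2
  (9-25/2)²=49/4
  (7-25/2)²=121/4
  (18-25/2)²=121/4
  (16-25/2)²=49/4
Σ(x-μ)² = 85
σ² = 85/4

σ = √(85/4) ≈ 4.6098


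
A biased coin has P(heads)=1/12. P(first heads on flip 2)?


Geometric: P(X=2) = (1-p)^(k-1)×p = (11/12)^1×1/12 = 11/144

P(X=2) = 11/144 ≈ 7.64%


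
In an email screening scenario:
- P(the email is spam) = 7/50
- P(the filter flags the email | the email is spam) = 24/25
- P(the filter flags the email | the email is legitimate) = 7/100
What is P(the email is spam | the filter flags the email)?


Using Bayes' theorem:
P(A|B) = P(B|A)·P(A) / P(B)

P(the filter flags the email) = 24/25 × 7/50 + 7/100 × 43/50
= 84/625 + 301/5000 = 973/5000

P(the email is spam|the filter flags the email) = (84/625) / (973/5000) = 96/139

P(the email is spam|the filter flags the email) = 96/139 ≈ 69.06%


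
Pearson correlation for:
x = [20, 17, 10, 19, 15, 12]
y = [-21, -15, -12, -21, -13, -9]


n=6, Σx=93, Σy=-91, Σxy=-1497, Σx²=1519, Σy²=1501
r = (6×(-1497) - 93×(-91))/√((6×1519 - 93²)(6×1501 - (-91)²))
= -519/√(465×725) = -519/√337125 ≈ -519/580.6247 ≈ -0.8939

r ≈ -0.8939


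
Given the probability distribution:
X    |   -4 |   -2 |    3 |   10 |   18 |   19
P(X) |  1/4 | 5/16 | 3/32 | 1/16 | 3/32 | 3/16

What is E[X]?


E[X] = Σ x·P(X=x)
= (-4)×(1/4) + (-2)×(5/16) + (3)×(3/32) + (10)×(1/16) + (18)×(3/32) + (19)×(3/16)
= 145/32

E[X] = 145/32


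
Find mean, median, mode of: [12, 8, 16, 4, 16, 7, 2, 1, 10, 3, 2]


Sorted: [1, 2, 2, 3, 4, 7, 8, 10, 12, 16, 16]
Mean = 81/11
Median = 7
Freq: {12: 1, 8: 1, 16: 2, 4: 1, 7: 1, 2: 2, 1: 1, 10: 1, 3: 1}
Mode: [2, 16]

Mean=81/11, Median=7, Mode=[2, 16]


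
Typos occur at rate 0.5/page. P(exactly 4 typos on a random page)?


Poisson(λ=0.5): P(X=4) = e^(-λ)×λ^k/k!
= e^(-0.5) × 0.5^4 / 4!
≈ 0.6065306597 × 0.0625 / 24 ≈ 0.001580

P(X=4) ≈ 0.001580 ≈ 0.16%


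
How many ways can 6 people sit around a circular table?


Circular arrangements of 6 distinct objects: fix one position to break rotational symmetry.
(n-1)! = 5! = 120

120


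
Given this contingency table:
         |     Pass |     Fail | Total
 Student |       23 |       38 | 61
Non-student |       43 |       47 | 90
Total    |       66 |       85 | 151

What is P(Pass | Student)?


P(Pass | Student) = 23/(23+38) = 23/61

P(Pass|Student) = 23/61 ≈ 37.70%


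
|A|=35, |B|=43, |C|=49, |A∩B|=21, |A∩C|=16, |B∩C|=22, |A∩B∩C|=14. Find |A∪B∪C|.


|A∪B∪C| = 35+43+49-21-16-22+14 = 82

|A∪B∪C| = 82


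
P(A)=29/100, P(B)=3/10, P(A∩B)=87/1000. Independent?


P(A)×P(B) = 87/1000
P(A∩B) = 87/1000
Equal ✓ → Independent

Yes, independent


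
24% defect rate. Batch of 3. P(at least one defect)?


P(all good) = (19/25)^3 = 6859/15625
P(≥1 defect) = 8766/15625

P = 8766/15625 ≈ 56.10%


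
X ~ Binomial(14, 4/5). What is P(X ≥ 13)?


P(X ≥ 13) = Σ P(X=i) for i=13..14
P(X=13) = 939524096/6103515625
P(X=14) = 268435456/6103515625
Sum = 1207959552/6103515625

P(X ≥ 13) = 1207959552/6103515625 ≈ 19.79%


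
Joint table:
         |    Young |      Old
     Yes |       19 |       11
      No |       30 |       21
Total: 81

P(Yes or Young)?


P(Yes∨Young) = P(Yes) + P(Young) - P(Yes∧Young)
= (30 + 49 - 19)/81 = 60/81 = 20/27

P = 20/27 ≈ 74.07%


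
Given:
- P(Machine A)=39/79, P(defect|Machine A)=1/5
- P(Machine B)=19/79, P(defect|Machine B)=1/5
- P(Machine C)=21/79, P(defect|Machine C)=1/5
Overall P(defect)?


P(B) = Σ P(B|Aᵢ)×P(Aᵢ)
  1/5×39/79 = 39/395
  1/5×19/79 = 19/395
  1/5×21/79 = 21/395
Sum = 1/5

P(defect) = 1/5 ≈ 20.00%


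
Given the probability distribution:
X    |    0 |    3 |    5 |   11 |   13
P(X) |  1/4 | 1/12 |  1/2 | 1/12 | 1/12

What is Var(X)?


E[X] = 19/4
E[X²] = 449/12
Var(X) = E[X²] - (E[X])² = 449/12 - 361/16 = 713/48

Var(X) = 713/48 ≈ 14.8542


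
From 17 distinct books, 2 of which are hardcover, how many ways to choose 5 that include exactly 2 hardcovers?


Choose 2 of the 2 hardcovers and 3 of the other 15 books:
C(2,2)×C(15,3) = 1×455 = 455

455


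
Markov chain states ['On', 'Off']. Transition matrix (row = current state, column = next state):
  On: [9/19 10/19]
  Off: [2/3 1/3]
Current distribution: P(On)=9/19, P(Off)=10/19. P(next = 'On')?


P(next=On) = Σᵢ P(now=i)×P(i→On)
= 9/19×9/19 + 10/19×2/3
= 81/361 + 20/57 = 623/1083

P = 623/1083 ≈ 0.5753


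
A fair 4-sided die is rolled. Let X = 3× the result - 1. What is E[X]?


E[die] = (1+4)/2 = 5/2
E[X] = 3×5/2 - 1 = 13/2

E[X] = 13/2
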